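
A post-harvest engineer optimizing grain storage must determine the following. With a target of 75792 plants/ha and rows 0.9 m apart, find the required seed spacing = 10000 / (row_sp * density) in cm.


spacing = 10000 / (row_sp * density)
        = 10000 / (0.9 * 75792)
        = 10000 / 68212.80
        = 0.14660 m = 14.66 cm


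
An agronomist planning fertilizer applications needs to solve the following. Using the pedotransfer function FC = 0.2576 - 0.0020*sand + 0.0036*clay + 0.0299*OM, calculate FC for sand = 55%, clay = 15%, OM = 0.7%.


FC = 0.2576 - 0.0020*55 + 0.0036*15 + 0.0299*0.7
   = 0.2576 - 0.1100 + 0.0540 + 0.0209
   = 0.2225


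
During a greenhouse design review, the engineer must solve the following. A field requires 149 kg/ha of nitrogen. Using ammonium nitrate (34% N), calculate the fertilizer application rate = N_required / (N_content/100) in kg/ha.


Rate = N_required / (N_content / 100)
     = 149 / (34 / 100)
     = 149 / 0.34
     = 438.24 kg/ha


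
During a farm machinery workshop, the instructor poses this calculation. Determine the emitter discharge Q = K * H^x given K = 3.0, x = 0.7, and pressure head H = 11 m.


Q = K * H^x
  = 3.0 * 11^0.7
  = 3.0 * 5.3577
  = 16.07 L/h


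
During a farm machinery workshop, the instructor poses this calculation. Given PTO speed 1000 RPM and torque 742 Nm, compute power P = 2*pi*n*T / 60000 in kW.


P = 2*pi*n*T / 60000
  = 2*pi * 1000 * 742 / 60000
  = 4662123.50 / 60000
  = 77.70 kW


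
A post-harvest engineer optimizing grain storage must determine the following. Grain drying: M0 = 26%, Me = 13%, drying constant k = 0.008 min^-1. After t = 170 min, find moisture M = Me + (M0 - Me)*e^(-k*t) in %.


M = Me + (M0 - Me) * e^(-k*t)
  = 13 + (26 - 13) * e^(-0.008*170)
  = 13 + 13 * e^(-1.360)
  = 13 + 13 * 0.25666
  = 13 + 3.3366
  = 16.34%


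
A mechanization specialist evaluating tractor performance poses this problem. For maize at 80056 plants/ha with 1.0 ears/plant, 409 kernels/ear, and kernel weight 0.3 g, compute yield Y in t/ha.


Y = density * ears * kernels * kw
  = 80056 * 1.0 * 409 * 0.3 g/ha
  = 9822871.20 g/ha
  = 9822.87 kg/ha = 9.82 t/ha


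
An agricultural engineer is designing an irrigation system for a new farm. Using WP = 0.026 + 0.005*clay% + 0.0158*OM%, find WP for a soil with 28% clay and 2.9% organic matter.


WP = 0.026 + 0.005*28 + 0.0158*2.9
   = 0.026 + 0.1400 + 0.0458
   = 0.2118


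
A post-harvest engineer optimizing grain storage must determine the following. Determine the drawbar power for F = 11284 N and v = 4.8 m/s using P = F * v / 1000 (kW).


P = F * v / 1000
  = 11284 * 4.8 / 1000
  = 54163.20 / 1000
  = 54.16 kW


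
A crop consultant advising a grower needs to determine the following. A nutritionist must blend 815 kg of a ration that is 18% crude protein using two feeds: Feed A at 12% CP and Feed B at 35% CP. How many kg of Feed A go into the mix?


parts_A = CP_b - target = 35 - 18 = 17
parts_B = target - CP_a = 18 - 12 = 6
total_parts = 17 + 6 = 23
Feed A = 815 * 17 / 23 = 602.39 kg
Feed B = 815 * 6 / 23 = 212.61 kg

602.39 kg


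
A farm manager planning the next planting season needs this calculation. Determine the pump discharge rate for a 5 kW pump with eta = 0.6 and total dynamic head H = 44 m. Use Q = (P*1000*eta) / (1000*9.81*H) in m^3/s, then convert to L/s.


Q = (P * 1000 * eta) / (rho * g * H)
  = (5 * 1000 * 0.6) / (1000 * 9.81 * 44)
  = 3000 / 431640
  = 0.00695 m^3/s = 6.95 L/s


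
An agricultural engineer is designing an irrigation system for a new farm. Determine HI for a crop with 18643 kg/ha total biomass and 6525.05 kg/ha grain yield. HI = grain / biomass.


HI = grain_yield / biomass
   = 6525.05 / 18643
   = 0.35


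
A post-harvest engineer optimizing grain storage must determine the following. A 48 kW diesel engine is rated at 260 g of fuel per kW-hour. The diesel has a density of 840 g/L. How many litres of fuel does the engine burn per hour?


FC = P * BSFC / rho_fuel
   = 48 * 260 / 840
   = 12480 / 840
   = 14.86 L/h


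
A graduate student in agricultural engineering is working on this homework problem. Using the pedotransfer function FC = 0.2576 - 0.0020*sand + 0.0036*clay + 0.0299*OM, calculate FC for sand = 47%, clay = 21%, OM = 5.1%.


FC = 0.2576 - 0.0020*47 + 0.0036*21 + 0.0299*5.1
   = 0.2576 - 0.0940 + 0.0756 + 0.1525
   = 0.3917


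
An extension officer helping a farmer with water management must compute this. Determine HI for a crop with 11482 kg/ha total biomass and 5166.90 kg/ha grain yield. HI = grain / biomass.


HI = grain_yield / biomass
   = 5166.90 / 11482
   = 0.45


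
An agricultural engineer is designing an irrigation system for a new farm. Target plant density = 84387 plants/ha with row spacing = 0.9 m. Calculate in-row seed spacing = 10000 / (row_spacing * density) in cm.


spacing = 10000 / (row_sp * density)
        = 10000 / (0.9 * 84387)
        = 10000 / 75948.30
        = 0.13167 m = 13.17 cm


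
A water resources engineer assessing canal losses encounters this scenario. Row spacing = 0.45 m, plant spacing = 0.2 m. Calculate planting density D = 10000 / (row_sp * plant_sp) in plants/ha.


D = 10000 / (row_sp * plant_sp)
  = 10000 / (0.45 * 0.2)
  = 10000 / 0.0900
  = 111111.11 plants/ha


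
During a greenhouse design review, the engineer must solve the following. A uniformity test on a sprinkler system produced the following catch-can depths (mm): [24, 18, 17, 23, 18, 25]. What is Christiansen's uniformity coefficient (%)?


xbar = 125 / 6 = 20.833
sum|xi - xbar| = 19
CU = 100 * (1 - 19 / (6 * 20.833))
   = 100 * (1 - 0.1520)
   = 84.80%


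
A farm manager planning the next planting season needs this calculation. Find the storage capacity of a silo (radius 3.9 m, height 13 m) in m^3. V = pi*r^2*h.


V = pi * r^2 * h
  = pi * 3.9^2 * 13
  = pi * 15.21 * 13
  = 621.19 m^3


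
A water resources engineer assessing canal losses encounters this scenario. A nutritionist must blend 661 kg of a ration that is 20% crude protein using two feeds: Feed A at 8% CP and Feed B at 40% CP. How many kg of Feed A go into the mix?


parts_A = CP_b - target = 40 - 20 = 20
parts_B = target - CP_a = 20 - 8 = 12
total_parts = 20 + 12 = 32
Feed A = 661 * 20 / 32 = 413.13 kg
Feed B = 661 * 12 / 32 = 247.88 kg

413.13 kg


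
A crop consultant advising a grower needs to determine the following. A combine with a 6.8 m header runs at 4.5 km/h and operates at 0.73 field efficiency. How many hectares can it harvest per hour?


C = w * v * eta_f / 10
  = 6.8 * 4.5 * 0.73 / 10
  = 22.34 / 10
  = 2.23 ha/h


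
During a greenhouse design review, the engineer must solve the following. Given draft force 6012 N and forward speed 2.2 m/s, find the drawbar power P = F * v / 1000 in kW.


P = F * v / 1000
  = 6012 * 2.2 / 1000
  = 13226.40 / 1000
  = 13.23 kW


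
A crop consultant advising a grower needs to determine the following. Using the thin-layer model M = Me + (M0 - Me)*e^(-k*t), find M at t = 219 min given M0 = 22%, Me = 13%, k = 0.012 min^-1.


M = Me + (M0 - Me) * e^(-k*t)
  = 13 + (22 - 13) * e^(-0.012*219)
  = 13 + 9 * e^(-2.628)
  = 13 + 9 * 0.07222
  = 13 + 0.6500
  = 13.65%


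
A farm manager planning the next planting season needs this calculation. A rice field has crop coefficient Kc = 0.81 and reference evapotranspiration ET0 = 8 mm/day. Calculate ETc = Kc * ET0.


ETc = Kc * ET0
    = 0.81 * 8
    = 6.48 mm/day


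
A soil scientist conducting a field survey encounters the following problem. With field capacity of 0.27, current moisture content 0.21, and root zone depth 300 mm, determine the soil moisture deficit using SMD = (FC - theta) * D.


SMD = (FC - theta) * D
    = (0.27 - 0.21) * 300
    = 0.060 * 300
    = 18 mm


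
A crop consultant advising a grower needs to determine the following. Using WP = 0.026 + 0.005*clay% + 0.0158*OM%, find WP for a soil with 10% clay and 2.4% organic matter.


WP = 0.026 + 0.005*10 + 0.0158*2.4
   = 0.026 + 0.0500 + 0.0379
   = 0.1139


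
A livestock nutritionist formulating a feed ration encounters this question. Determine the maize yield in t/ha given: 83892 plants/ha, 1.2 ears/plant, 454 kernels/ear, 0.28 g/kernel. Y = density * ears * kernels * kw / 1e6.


Y = density * ears * kernels * kw
  = 83892 * 1.2 * 454 * 0.28 g/ha
  = 12797221.25 g/ha
  = 12797.22 kg/ha = 12.80 t/ha


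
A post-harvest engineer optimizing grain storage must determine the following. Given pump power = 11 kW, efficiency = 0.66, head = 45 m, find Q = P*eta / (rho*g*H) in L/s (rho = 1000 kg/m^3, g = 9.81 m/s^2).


Q = (P * 1000 * eta) / (rho * g * H)
  = (11 * 1000 * 0.66) / (1000 * 9.81 * 45)
  = 7260 / 441450
  = 0.01645 m^3/s = 16.45 L/s


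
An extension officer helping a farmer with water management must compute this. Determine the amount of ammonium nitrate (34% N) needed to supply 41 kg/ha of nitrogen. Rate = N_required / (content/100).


Rate = N_required / (N_content / 100)
     = 41 / (34 / 100)
     = 41 / 0.34
     = 120.59 kg/ha


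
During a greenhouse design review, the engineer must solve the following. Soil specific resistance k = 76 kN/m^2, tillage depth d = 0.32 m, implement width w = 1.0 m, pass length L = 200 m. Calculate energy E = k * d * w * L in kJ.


E = k * d * w * L
  = 76 * 0.32 * 1.0 * 200
  = 4864 kJ


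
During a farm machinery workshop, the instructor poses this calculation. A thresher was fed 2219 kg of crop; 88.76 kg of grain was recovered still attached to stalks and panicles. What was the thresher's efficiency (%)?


eta = (total - unthreshed) / total * 100
    = (2219 - 88.76) / 2219 * 100
    = 2130.24 / 2219 * 100
    = 96%


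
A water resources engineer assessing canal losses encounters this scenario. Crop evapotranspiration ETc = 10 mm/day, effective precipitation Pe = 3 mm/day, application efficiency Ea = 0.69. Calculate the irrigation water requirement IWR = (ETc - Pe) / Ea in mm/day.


IWR = (ETc - Pe) / Ea
    = (10 - 3) / 0.69
    = 7 / 0.69
    = 10.14 mm/day


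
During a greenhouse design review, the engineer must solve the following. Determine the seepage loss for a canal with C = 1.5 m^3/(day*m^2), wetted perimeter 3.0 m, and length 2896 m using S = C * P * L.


S = C * P * L
  = 1.5 * 3.0 * 2896
  = 13032 m^3/day


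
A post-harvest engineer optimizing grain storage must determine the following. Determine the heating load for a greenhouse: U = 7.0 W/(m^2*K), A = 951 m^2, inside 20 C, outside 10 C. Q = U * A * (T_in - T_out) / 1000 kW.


dT = 20 - (10) = 10 K
Q = U * A * dT
  = 7.0 * 951 * 10
  = 66570 W = 66.57 kW


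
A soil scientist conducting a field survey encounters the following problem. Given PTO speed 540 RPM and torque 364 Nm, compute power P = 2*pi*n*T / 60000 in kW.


P = 2*pi*n*T / 60000
  = 2*pi * 540 * 364 / 60000
  = 1235022.90 / 60000
  = 20.58 kW


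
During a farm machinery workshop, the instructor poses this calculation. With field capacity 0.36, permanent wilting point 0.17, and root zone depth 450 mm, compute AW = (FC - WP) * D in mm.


AW = (FC - WP) * D
   = (0.36 - 0.17) * 450
   = 0.19 * 450
   = 85.50 mm


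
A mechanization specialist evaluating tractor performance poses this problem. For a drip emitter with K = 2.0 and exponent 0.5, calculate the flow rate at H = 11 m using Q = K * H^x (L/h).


Q = K * H^x
  = 2.0 * 11^0.5
  = 2.0 * 3.3166
  = 6.63 L/h


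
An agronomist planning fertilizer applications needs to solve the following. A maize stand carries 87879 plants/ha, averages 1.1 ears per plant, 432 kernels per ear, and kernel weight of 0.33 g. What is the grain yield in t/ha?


Y = density * ears * kernels * kw
  = 87879 * 1.1 * 432 * 0.33 g/ha
  = 13780833.26 g/ha
  = 13780.83 kg/ha = 13.78 t/ha


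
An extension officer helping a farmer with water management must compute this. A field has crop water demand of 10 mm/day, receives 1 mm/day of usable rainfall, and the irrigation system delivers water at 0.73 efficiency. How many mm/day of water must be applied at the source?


IWR = (ETc - Pe) / Ea
    = (10 - 1) / 0.73
    = 9 / 0.73
    = 12.33 mm/day


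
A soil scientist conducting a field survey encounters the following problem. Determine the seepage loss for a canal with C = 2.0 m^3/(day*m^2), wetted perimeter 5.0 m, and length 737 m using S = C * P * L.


S = C * P * L
  = 2.0 * 5.0 * 737
  = 7370 m^3/day


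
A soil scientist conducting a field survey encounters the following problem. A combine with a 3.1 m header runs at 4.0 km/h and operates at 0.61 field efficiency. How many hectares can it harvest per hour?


C = w * v * eta_f / 10
  = 3.1 * 4.0 * 0.61 / 10
  = 7.56 / 10
  = 0.76 ha/h


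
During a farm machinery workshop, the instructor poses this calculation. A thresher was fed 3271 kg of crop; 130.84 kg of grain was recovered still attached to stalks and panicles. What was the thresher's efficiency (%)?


eta = (total - unthreshed) / total * 100
    = (3271 - 130.84) / 3271 * 100
    = 3140.16 / 3271 * 100
    = 96%


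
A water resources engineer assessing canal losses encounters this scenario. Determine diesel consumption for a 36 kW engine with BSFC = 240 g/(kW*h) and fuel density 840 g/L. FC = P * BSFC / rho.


FC = P * BSFC / rho_fuel
   = 36 * 240 / 840
   = 8640 / 840
   = 10.29 L/h


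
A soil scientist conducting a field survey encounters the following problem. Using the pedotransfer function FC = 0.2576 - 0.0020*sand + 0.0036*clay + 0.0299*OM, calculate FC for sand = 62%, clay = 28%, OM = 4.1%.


FC = 0.2576 - 0.0020*62 + 0.0036*28 + 0.0299*4.1
   = 0.2576 - 0.1240 + 0.1008 + 0.1226
   = 0.3570


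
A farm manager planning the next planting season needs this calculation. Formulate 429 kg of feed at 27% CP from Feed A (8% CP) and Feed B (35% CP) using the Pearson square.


parts_A = CP_b - target = 35 - 27 = 8
parts_B = target - CP_a = 27 - 8 = 19
total_parts = 8 + 19 = 27
Feed A = 429 * 8 / 27 = 127.11 kg
Feed B = 429 * 19 / 27 = 301.89 kg

127.11 kg


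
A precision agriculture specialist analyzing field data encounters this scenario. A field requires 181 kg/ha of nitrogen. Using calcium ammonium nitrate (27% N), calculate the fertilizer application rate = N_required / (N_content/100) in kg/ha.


Rate = N_required / (N_content / 100)
     = 181 / (27 / 100)
     = 181 / 0.27
     = 670.37 kg/ha


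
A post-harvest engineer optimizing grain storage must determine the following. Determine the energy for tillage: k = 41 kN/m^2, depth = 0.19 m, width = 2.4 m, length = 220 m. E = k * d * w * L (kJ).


E = k * d * w * L
  = 41 * 0.19 * 2.4 * 220
  = 4113.12 kJ


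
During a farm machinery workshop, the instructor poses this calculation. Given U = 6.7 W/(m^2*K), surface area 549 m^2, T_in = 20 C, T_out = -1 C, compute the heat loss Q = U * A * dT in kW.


dT = 20 - (-1) = 21 K
Q = U * A * dT
  = 6.7 * 549 * 21
  = 77244.30 W = 77.24 kW


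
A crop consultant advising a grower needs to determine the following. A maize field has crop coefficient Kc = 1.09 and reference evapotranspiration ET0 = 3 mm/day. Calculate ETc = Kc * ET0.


ETc = Kc * ET0
    = 1.09 * 3
    = 3.27 mm/day


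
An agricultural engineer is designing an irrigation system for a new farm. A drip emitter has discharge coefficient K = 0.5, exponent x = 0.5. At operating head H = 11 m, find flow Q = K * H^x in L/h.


Q = K * H^x
  = 0.5 * 11^0.5
  = 0.5 * 3.3166
  = 1.66 L/h


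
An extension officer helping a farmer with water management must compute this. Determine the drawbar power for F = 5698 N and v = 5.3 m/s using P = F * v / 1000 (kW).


P = F * v / 1000
  = 5698 * 5.3 / 1000
  = 30199.40 / 1000
  = 30.20 kW


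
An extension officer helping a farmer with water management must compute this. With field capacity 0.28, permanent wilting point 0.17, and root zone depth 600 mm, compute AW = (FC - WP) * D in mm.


AW = (FC - WP) * D
   = (0.28 - 0.17) * 600
   = 0.11 * 600
   = 66 mm


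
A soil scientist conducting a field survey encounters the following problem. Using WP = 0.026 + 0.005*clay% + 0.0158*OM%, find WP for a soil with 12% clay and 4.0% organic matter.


WP = 0.026 + 0.005*12 + 0.0158*4.0
   = 0.026 + 0.0600 + 0.0632
   = 0.1492


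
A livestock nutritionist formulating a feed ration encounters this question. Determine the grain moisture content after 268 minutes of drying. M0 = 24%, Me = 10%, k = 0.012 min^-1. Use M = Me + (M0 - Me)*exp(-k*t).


M = Me + (M0 - Me) * e^(-k*t)
  = 10 + (24 - 10) * e^(-0.012*268)
  = 10 + 14 * e^(-3.216)
  = 10 + 14 * 0.04012
  = 10 + 0.5616
  = 10.56%


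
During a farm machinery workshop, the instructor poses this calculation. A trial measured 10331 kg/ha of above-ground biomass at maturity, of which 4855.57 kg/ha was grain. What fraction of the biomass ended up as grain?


HI = grain_yield / biomass
   = 4855.57 / 10331
   = 0.47


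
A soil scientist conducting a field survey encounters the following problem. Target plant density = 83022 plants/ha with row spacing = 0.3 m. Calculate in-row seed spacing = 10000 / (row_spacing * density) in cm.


spacing = 10000 / (row_sp * density)
        = 10000 / (0.3 * 83022)
        = 10000 / 24906.60
        = 0.40150 m = 40.15 cm


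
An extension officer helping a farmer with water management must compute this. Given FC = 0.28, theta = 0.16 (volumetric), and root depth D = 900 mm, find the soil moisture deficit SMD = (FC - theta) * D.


SMD = (FC - theta) * D
    = (0.28 - 0.16) * 900
    = 0.120 * 900
    = 108 mm


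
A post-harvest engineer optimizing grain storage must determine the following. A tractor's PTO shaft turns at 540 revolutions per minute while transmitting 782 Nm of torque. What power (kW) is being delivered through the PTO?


P = 2*pi*n*T / 60000
  = 2*pi * 540 * 782 / 60000
  = 2653263.49 / 60000
  = 44.22 kW


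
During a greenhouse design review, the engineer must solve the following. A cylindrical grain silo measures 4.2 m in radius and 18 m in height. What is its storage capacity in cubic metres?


V = pi * r^2 * h
  = pi * 4.2^2 * 18
  = pi * 17.64 * 18
  = 997.52 m^3


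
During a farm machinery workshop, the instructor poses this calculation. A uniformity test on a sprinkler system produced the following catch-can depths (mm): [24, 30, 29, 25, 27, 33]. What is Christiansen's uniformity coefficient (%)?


xbar = 168 / 6 = 28
sum|xi - xbar| = 16
CU = 100 * (1 - 16 / (6 * 28))
   = 100 * (1 - 0.0952)
   = 90.48%


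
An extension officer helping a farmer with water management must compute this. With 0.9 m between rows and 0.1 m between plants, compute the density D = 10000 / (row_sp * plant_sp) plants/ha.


D = 10000 / (row_sp * plant_sp)
  = 10000 / (0.9 * 0.1)
  = 10000 / 0.0900
  = 111111.11 plants/ha


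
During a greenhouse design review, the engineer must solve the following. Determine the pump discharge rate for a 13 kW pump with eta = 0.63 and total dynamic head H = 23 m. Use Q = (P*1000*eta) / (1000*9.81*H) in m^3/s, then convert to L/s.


Q = (P * 1000 * eta) / (rho * g * H)
  = (13 * 1000 * 0.63) / (1000 * 9.81 * 23)
  = 8190 / 225630
  = 0.03630 m^3/s = 36.30 L/s


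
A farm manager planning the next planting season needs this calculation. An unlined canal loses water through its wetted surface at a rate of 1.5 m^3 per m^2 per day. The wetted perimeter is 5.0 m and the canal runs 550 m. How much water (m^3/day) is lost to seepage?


S = C * P * L
  = 1.5 * 5.0 * 550
  = 4125 m^3/day


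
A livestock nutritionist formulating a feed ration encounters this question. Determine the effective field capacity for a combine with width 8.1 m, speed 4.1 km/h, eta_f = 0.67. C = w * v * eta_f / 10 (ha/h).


C = w * v * eta_f / 10
  = 8.1 * 4.1 * 0.67 / 10
  = 22.25 / 10
  = 2.23 ha/h


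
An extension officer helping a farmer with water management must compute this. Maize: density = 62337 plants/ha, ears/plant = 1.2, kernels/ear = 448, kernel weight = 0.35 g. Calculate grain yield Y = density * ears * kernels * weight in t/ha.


Y = density * ears * kernels * kw
  = 62337 * 1.2 * 448 * 0.35 g/ha
  = 11729329.92 g/ha
  = 11729.33 kg/ha = 11.73 t/ha


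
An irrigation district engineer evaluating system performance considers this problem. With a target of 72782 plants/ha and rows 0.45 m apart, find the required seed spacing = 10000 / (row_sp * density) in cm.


spacing = 10000 / (row_sp * density)
        = 10000 / (0.45 * 72782)
        = 10000 / 32751.90
        = 0.30533 m = 30.53 cm


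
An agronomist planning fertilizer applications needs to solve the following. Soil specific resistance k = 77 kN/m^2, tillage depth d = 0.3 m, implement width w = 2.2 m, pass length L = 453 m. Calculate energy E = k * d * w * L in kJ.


E = k * d * w * L
  = 77 * 0.3 * 2.2 * 453
  = 23021.46 kJ


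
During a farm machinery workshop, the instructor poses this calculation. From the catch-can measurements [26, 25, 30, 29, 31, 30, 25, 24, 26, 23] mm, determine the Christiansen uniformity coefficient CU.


xbar = 269 / 10 = 26.900
sum|xi - xbar| = 24.800
CU = 100 * (1 - 24.800 / (10 * 26.900))
   = 100 * (1 - 0.0922)
   = 90.78%


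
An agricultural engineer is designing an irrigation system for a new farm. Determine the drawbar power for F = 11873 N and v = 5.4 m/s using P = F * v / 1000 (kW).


P = F * v / 1000
  = 11873 * 5.4 / 1000
  = 64114.20 / 1000
  = 64.11 kW


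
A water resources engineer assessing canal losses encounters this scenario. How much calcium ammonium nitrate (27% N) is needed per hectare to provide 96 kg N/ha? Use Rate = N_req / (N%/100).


Rate = N_required / (N_content / 100)
     = 96 / (27 / 100)
     = 96 / 0.27
     = 355.56 kg/ha


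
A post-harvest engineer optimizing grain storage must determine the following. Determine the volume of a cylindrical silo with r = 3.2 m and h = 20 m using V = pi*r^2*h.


V = pi * r^2 * h
  = pi * 3.2^2 * 20
  = pi * 10.24 * 20
  = 643.40 m^3


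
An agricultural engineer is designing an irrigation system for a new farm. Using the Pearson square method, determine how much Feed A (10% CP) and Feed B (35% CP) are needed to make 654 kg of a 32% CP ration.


parts_A = CP_b - target = 35 - 32 = 3
parts_B = target - CP_a = 32 - 10 = 22
total_parts = 3 + 22 = 25
Feed A = 654 * 3 / 25 = 78.48 kg
Feed B = 654 * 22 / 25 = 575.52 kg

78.48 kg


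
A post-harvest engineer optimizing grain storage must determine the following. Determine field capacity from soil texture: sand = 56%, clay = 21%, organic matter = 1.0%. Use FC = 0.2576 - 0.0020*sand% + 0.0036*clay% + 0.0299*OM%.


FC = 0.2576 - 0.0020*56 + 0.0036*21 + 0.0299*1.0
   = 0.2576 - 0.1120 + 0.0756 + 0.0299
   = 0.2511


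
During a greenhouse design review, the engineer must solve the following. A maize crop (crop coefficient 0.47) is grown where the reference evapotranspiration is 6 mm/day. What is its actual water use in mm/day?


ETc = Kc * ET0
    = 0.47 * 6
    = 2.82 mm/day


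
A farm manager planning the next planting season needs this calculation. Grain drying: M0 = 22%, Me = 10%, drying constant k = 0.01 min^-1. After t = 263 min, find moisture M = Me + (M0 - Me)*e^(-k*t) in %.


M = Me + (M0 - Me) * e^(-k*t)
  = 10 + (22 - 10) * e^(-0.01*263)
  = 10 + 12 * e^(-2.630)
  = 10 + 12 * 0.07208
  = 10 + 0.8649
  = 10.86%


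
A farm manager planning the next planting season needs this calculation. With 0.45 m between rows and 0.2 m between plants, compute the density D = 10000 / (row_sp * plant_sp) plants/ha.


D = 10000 / (row_sp * plant_sp)
  = 10000 / (0.45 * 0.2)
  = 10000 / 0.0900
  = 111111.11 plants/ha


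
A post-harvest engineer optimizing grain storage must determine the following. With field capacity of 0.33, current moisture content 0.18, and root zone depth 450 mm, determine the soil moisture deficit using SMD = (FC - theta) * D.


SMD = (FC - theta) * D
    = (0.33 - 0.18) * 450
    = 0.150 * 450
    = 67.50 mm


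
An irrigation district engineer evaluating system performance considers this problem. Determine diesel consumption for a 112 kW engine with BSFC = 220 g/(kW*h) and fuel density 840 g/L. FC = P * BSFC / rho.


FC = P * BSFC / rho_fuel
   = 112 * 220 / 840
   = 24640 / 840
   = 29.33 L/h


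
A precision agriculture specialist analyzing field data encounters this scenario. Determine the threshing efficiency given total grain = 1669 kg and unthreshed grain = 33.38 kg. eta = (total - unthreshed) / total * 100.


eta = (total - unthreshed) / total * 100
    = (1669 - 33.38) / 1669 * 100
    = 1635.62 / 1669 * 100
    = 98%


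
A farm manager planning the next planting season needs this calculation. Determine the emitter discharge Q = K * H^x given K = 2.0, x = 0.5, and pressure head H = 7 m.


Q = K * H^x
  = 2.0 * 7^0.5
  = 2.0 * 2.6458
  = 5.29 L/h


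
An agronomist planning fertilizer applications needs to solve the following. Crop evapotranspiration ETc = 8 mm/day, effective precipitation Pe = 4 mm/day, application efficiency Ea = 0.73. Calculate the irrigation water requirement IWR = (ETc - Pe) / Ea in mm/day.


IWR = (ETc - Pe) / Ea
    = (8 - 4) / 0.73
    = 4 / 0.73
    = 5.48 mm/day


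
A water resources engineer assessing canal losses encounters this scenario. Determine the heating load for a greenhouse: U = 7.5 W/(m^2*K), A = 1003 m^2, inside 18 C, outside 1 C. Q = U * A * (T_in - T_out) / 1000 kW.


dT = 18 - (1) = 17 K
Q = U * A * dT
  = 7.5 * 1003 * 17
  = 127882.50 W = 127.88 kW


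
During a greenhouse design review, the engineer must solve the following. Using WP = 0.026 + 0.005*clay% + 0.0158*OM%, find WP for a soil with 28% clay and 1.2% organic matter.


WP = 0.026 + 0.005*28 + 0.0158*1.2
   = 0.026 + 0.1400 + 0.0190
   = 0.1850


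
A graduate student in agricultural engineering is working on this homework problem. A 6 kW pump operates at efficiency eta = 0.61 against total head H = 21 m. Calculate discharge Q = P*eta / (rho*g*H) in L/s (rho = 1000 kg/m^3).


Q = (P * 1000 * eta) / (rho * g * H)
  = (6 * 1000 * 0.61) / (1000 * 9.81 * 21)
  = 3660 / 206010
  = 0.01777 m^3/s = 17.77 L/s


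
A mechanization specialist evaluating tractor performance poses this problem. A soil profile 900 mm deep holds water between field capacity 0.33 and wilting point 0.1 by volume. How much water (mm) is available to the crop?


AW = (FC - WP) * D
   = (0.33 - 0.1) * 900
   = 0.23 * 900
   = 207 mm


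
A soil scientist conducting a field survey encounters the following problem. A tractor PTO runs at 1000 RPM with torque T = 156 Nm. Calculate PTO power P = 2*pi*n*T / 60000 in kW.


P = 2*pi*n*T / 60000
  = 2*pi * 1000 * 156 / 60000
  = 980176.91 / 60000
  = 16.34 kW


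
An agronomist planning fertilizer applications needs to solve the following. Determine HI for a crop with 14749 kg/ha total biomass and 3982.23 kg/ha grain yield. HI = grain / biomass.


HI = grain_yield / biomass
   = 3982.23 / 14749
   = 0.27


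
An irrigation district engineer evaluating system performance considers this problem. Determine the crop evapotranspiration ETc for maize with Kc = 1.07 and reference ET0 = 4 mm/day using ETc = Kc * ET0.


ETc = Kc * ET0
    = 1.07 * 4
    = 4.28 mm/day


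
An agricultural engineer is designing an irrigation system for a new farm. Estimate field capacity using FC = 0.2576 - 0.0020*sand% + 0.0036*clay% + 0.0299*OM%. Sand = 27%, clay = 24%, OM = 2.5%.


FC = 0.2576 - 0.0020*27 + 0.0036*24 + 0.0299*2.5
   = 0.2576 - 0.0540 + 0.0864 + 0.0748
   = 0.3648


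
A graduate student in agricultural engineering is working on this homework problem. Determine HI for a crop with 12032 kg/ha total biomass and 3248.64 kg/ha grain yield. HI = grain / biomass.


HI = grain_yield / biomass
   = 3248.64 / 12032
   = 0.27


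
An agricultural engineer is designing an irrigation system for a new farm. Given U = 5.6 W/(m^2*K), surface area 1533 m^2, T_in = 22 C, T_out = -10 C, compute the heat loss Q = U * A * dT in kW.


dT = 22 - (-10) = 32 K
Q = U * A * dT
  = 5.6 * 1533 * 32
  = 274713.60 W = 274.71 kW


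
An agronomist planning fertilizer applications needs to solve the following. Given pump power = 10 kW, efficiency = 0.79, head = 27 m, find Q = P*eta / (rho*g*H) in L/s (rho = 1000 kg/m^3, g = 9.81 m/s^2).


Q = (P * 1000 * eta) / (rho * g * H)
  = (10 * 1000 * 0.79) / (1000 * 9.81 * 27)
  = 7900 / 264870
  = 0.02983 m^3/s = 29.83 L/s


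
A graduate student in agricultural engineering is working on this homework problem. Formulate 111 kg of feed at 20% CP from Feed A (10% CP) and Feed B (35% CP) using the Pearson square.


parts_A = CP_b - target = 35 - 20 = 15
parts_B = target - CP_a = 20 - 10 = 10
total_parts = 15 + 10 = 25
Feed A = 111 * 15 / 25 = 66.60 kg
Feed B = 111 * 10 / 25 = 44.40 kg

66.60 kg


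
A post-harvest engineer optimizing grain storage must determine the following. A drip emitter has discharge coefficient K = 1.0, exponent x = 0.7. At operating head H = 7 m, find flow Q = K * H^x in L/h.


Q = K * H^x
  = 1.0 * 7^0.7
  = 1.0 * 3.9045
  = 3.90 L/h


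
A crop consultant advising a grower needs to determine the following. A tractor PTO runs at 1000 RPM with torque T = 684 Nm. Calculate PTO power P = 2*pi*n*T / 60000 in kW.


P = 2*pi*n*T / 60000
  = 2*pi * 1000 * 684 / 60000
  = 4297698.75 / 60000
  = 71.63 kW


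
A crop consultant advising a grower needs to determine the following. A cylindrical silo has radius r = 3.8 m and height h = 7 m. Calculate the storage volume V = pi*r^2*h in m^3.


V = pi * r^2 * h
  = pi * 3.8^2 * 7
  = pi * 14.44 * 7
  = 317.55 m^3


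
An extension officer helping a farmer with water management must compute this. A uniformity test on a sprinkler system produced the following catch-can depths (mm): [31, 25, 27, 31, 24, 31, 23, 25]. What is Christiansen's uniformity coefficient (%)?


xbar = 217 / 8 = 27.125
sum|xi - xbar| = 23.250
CU = 100 * (1 - 23.250 / (8 * 27.125))
   = 100 * (1 - 0.1071)
   = 89.29%


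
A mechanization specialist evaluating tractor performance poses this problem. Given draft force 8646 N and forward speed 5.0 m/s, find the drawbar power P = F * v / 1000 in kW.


P = F * v / 1000
  = 8646 * 5.0 / 1000
  = 43230 / 1000
  = 43.23 kW


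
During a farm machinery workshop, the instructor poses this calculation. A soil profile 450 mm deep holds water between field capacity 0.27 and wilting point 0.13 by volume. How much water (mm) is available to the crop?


AW = (FC - WP) * D
   = (0.27 - 0.13) * 450
   = 0.14 * 450
   = 63 mm


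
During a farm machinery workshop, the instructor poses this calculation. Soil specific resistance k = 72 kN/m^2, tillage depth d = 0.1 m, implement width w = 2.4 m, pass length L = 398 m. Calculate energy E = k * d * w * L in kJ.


E = k * d * w * L
  = 72 * 0.1 * 2.4 * 398
  = 6877.44 kJ


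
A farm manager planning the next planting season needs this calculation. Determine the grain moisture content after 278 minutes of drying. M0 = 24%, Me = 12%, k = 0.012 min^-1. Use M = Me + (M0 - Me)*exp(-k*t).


M = Me + (M0 - Me) * e^(-k*t)
  = 12 + (24 - 12) * e^(-0.012*278)
  = 12 + 12 * e^(-3.336)
  = 12 + 12 * 0.03558
  = 12 + 0.4269
  = 12.43%


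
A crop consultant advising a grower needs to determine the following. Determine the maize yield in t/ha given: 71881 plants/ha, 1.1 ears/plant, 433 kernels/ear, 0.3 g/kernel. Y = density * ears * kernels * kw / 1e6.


Y = density * ears * kernels * kw
  = 71881 * 1.1 * 433 * 0.3 g/ha
  = 10271076.09 g/ha
  = 10271.08 kg/ha = 10.27 t/ha


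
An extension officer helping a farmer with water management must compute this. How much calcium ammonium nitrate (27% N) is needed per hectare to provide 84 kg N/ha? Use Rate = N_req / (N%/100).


Rate = N_required / (N_content / 100)
     = 84 / (27 / 100)
     = 84 / 0.27
     = 311.11 kg/ha


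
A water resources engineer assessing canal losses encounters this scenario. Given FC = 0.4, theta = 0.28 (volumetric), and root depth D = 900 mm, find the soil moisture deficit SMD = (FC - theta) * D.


SMD = (FC - theta) * D
    = (0.4 - 0.28) * 900
    = 0.120 * 900
    = 108 mm


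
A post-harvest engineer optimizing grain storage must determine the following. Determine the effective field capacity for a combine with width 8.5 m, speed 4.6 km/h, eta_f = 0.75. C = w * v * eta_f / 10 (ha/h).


C = w * v * eta_f / 10
  = 8.5 * 4.6 * 0.75 / 10
  = 29.33 / 10
  = 2.93 ha/h


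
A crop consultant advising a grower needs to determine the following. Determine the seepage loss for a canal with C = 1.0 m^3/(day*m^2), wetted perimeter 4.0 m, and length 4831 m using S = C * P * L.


S = C * P * L
  = 1.0 * 4.0 * 4831
  = 19324 m^3/day


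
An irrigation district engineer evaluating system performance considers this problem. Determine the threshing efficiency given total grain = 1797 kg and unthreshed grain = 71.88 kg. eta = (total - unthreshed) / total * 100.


eta = (total - unthreshed) / total * 100
    = (1797 - 71.88) / 1797 * 100
    = 1725.12 / 1797 * 100
    = 96%


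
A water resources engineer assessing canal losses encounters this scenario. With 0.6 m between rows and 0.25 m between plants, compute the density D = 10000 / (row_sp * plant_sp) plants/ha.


D = 10000 / (row_sp * plant_sp)
  = 10000 / (0.6 * 0.25)
  = 10000 / 0.1500
  = 66666.67 plants/ha


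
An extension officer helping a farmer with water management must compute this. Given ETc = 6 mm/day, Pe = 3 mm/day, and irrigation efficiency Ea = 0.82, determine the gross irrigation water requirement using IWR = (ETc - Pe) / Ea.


IWR = (ETc - Pe) / Ea
    = (6 - 3) / 0.82
    = 3 / 0.82
    = 3.66 mm/day


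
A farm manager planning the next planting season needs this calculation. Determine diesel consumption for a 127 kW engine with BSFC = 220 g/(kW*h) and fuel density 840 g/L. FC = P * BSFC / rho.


FC = P * BSFC / rho_fuel
   = 127 * 220 / 840
   = 27940 / 840
   = 33.26 L/h


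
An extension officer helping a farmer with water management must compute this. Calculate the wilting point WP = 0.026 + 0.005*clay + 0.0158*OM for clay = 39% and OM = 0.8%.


WP = 0.026 + 0.005*39 + 0.0158*0.8
   = 0.026 + 0.1950 + 0.0126
   = 0.2336


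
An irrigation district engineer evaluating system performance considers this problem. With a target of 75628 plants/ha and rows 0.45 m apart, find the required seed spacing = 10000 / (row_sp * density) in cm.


spacing = 10000 / (row_sp * density)
        = 10000 / (0.45 * 75628)
        = 10000 / 34032.60
        = 0.29384 m = 29.38 cm


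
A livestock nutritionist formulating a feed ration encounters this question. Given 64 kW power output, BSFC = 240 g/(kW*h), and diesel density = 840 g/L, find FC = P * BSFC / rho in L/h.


FC = P * BSFC / rho_fuel
   = 64 * 240 / 840
   = 15360 / 840
   = 18.29 L/h


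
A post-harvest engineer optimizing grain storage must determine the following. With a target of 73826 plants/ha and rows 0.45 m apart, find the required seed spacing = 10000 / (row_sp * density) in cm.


spacing = 10000 / (row_sp * density)
        = 10000 / (0.45 * 73826)
        = 10000 / 33221.70
        = 0.30101 m = 30.10 cm


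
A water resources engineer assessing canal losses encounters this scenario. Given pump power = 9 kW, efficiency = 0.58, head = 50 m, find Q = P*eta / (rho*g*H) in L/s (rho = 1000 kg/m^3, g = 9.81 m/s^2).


Q = (P * 1000 * eta) / (rho * g * H)
  = (9 * 1000 * 0.58) / (1000 * 9.81 * 50)
  = 5220 / 490500
  = 0.01064 m^3/s = 10.64 L/s


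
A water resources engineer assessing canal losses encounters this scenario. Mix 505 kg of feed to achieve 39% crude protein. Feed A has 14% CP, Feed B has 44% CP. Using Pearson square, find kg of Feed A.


parts_A = CP_b - target = 44 - 39 = 5
parts_B = target - CP_a = 39 - 14 = 25
total_parts = 5 + 25 = 30
Feed A = 505 * 5 / 30 = 84.17 kg
Feed B = 505 * 25 / 30 = 420.83 kg

84.17 kg


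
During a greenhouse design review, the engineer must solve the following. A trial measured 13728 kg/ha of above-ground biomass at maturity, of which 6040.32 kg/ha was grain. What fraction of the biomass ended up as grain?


HI = grain_yield / biomass
   = 6040.32 / 13728
   = 0.44


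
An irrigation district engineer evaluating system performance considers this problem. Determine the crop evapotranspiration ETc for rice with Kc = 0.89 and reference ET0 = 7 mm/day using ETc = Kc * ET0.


ETc = Kc * ET0
    = 0.89 * 7
    = 6.23 mm/day


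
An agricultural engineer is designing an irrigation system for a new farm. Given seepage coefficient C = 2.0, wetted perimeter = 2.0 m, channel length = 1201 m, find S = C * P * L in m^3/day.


S = C * P * L
  = 2.0 * 2.0 * 1201
  = 4804 m^3/day


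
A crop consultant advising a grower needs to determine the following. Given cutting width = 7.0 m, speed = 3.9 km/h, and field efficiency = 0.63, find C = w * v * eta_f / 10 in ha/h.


C = w * v * eta_f / 10
  = 7.0 * 3.9 * 0.63 / 10
  = 17.20 / 10
  = 1.72 ha/h


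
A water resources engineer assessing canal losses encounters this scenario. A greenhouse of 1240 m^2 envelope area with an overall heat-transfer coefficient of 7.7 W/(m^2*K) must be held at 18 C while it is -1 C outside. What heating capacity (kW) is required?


dT = 18 - (-1) = 19 K
Q = U * A * dT
  = 7.7 * 1240 * 19
  = 181412 W = 181.41 kW


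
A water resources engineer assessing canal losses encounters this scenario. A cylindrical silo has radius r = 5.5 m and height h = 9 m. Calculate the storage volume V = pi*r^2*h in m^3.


V = pi * r^2 * h
  = pi * 5.5^2 * 9
  = pi * 30.25 * 9
  = 855.30 m^3


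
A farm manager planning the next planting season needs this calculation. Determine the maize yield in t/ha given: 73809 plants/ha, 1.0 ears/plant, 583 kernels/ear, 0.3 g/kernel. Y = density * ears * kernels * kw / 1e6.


Y = density * ears * kernels * kw
  = 73809 * 1.0 * 583 * 0.3 g/ha
  = 12909194.10 g/ha
  = 12909.19 kg/ha = 12.91 t/ha


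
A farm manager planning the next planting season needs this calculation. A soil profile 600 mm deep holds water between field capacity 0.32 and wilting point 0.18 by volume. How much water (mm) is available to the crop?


AW = (FC - WP) * D
   = (0.32 - 0.18) * 600
   = 0.14 * 600
   = 84 mm


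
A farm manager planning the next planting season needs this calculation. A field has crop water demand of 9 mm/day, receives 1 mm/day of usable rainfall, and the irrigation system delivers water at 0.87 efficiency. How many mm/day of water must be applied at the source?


IWR = (ETc - Pe) / Ea
    = (9 - 1) / 0.87
    = 8 / 0.87
    = 9.20 mm/day


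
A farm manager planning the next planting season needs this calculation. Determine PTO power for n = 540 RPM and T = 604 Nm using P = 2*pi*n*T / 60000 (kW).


P = 2*pi*n*T / 60000
  = 2*pi * 540 * 604 / 60000
  = 2049323.72 / 60000
  = 34.16 kW


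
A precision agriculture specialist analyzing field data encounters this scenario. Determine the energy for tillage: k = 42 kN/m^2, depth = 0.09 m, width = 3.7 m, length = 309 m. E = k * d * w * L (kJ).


E = k * d * w * L
  = 42 * 0.09 * 3.7 * 309
  = 4321.67 kJ


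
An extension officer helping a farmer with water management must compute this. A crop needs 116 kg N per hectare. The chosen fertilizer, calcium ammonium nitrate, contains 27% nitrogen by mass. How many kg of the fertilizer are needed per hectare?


Rate = N_required / (N_content / 100)
     = 116 / (27 / 100)
     = 116 / 0.27
     = 429.63 kg/ha


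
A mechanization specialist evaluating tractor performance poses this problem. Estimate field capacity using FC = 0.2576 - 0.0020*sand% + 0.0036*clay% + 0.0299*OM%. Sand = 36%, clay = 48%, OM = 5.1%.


FC = 0.2576 - 0.0020*36 + 0.0036*48 + 0.0299*5.1
   = 0.2576 - 0.0720 + 0.1728 + 0.1525
   = 0.5109
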